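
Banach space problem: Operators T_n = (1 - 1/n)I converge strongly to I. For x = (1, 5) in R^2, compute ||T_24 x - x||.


T_24 x - x = (1 - 1/24)x - x = -x/24
||x|| = sqrt(26) = 5.0990
||T_24 x - x|| = ||x||/24 = 5.0990/24 = 0.2125

0.2125


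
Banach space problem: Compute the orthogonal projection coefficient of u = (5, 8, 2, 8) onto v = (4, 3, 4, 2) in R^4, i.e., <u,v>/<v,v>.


Computing <u,v> = 5*4 + 8*3 + 2*4 + 8*2 = 68
Computing <v,v> = 4^2 + 3^2 + 4^2 + 2^2 = 45
Projection coefficient = 68/45 = 1.5111

1.5111


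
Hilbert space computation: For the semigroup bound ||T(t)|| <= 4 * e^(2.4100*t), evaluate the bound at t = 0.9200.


||T(0.9200)|| <= 4 * exp(2.4100 * 0.9200)
= 4 * exp(2.2172)
= 4 * 9.1816
= 36.7263

36.7263


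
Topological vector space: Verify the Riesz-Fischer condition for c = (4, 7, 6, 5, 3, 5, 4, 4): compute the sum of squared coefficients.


sum |c_n|^2 = 4^2 + 7^2 + 6^2 + 5^2 + 3^2 + 5^2 + 4^2 + 4^2
= 16 + 49 + 36 + 25 + 9 + 25 + 16 + 16
= 192

192


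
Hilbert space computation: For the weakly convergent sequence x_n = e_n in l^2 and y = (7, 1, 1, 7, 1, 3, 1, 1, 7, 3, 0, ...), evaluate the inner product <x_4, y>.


x_4 = e_4 is the standard basis vector with 1 in position 4.
<x_4, y> = y_4 = 7
As n -> infinity, <x_n, y> -> 0, confirming weak convergence of (x_n) to 0.

7


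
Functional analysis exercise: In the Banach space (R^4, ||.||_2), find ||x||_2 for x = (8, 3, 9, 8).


The l^2 norm = (sum |x_i|^2)^(1/2)
Sum of 2th powers = 64 + 9 + 81 + 64 = 218
||x||_2 = (218)^(1/2) = 14.7648

14.7648


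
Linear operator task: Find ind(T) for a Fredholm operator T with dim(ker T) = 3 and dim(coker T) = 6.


The Fredholm index is defined as ind(T) = dim(ker T) - dim(coker T)
= 3 - 6
= -3

-3


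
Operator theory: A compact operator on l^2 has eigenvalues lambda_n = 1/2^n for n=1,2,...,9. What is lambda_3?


The eigenvalue formula gives lambda_3 = 1/2^3
= 1/8
= 0.1250

0.1250


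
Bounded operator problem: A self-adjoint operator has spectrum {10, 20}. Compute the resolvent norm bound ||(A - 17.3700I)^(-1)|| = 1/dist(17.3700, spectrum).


dist(17.3700, {10, 20}) = min(|17.3700 - 10|, |17.3700 - 20|)
= min(7.3700, 2.6300) = 2.6300
Resolvent bound = 1/2.6300 = 0.3802

0.3802


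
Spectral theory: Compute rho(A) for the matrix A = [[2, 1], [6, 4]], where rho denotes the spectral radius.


For a 2x2 matrix, eigenvalues satisfy lambda^2 - (trace)*lambda + det = 0
trace = 2 + 4 = 6
det = 2*4 - 1*6 = 2
discriminant = 6^2 - 4*(2) = 28
spectral radius = max |eigenvalue| = 5.6458

5.6458


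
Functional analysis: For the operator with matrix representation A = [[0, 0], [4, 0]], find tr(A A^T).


trace(A * A^T) = sum of squares of all entries
= 0^2 + 0^2 + 4^2 + 0^2
= 0 + 0 + 16 + 0
= 16

16


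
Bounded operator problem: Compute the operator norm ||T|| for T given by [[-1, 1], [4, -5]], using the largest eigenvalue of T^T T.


A^T A = [[17, -21], [-21, 26]]
trace(A^T A) = 43, det(A^T A) = 1
discriminant = 43^2 - 4*1 = 1845
Largest eigenvalue of A^T A = (trace + sqrt(disc))/2 = 42.9767
||T|| = sqrt(42.9767) = 6.5557

6.5557


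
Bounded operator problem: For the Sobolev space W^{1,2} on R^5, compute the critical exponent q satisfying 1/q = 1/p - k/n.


Using the Sobolev embedding formula: 1/q = 1/p - k/n
1/q = 1/2 - 1/5 = 3/10
q = 1/(3/10) = 10/3 = 3.3333

3.3333


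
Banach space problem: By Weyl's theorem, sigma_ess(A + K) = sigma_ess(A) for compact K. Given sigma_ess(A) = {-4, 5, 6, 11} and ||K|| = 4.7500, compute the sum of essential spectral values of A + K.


By Weyl's theorem, the essential spectrum is invariant under compact perturbations.
sigma_ess(A + K) = sigma_ess(A) = {-4, 5, 6, 11}
Sum = -4 + 5 + 6 + 11 = 18

18


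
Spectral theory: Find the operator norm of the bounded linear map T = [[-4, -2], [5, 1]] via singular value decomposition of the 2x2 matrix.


A^T A = [[41, 13], [13, 5]]
trace(A^T A) = 46, det(A^T A) = 36
discriminant = 46^2 - 4*36 = 1972
Largest eigenvalue of A^T A = (trace + sqrt(disc))/2 = 45.2036
||T|| = sqrt(45.2036) = 6.7234

6.7234


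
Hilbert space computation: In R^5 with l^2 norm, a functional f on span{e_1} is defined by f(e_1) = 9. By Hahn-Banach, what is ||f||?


The norm of f is given by ||f|| = sup_{||x||=1} |f(x)|.
On span{e_1}, ||e_1|| = 1, so ||f|| = |f(e_1)| / ||e_1||
= |9| / 1 = 9.0000

9.0000


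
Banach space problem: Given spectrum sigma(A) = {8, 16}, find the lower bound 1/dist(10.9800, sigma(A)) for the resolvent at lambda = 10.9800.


dist(10.9800, {8, 16}) = min(|10.9800 - 8|, |10.9800 - 16|)
= min(2.9800, 5.0200) = 2.9800
Resolvent bound = 1/2.9800 = 0.3356

0.3356


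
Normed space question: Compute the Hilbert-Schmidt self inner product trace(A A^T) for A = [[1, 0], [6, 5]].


trace(A * A^T) = sum of squares of all entries
= 1^2 + 0^2 + 6^2 + 5^2
= 1 + 0 + 36 + 25
= 62

62


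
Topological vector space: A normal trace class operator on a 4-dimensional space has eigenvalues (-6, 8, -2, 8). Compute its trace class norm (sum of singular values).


For a normal operator, singular values equal |eigenvalues|.
Trace norm = sum |lambda_i| = 6 + 8 + 2 + 8
= 24

24


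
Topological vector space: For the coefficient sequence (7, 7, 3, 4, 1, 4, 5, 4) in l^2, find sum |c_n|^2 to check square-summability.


sum |c_n|^2 = 7^2 + 7^2 + 3^2 + 4^2 + 1^2 + 4^2 + 5^2 + 4^2
= 49 + 49 + 9 + 16 + 1 + 16 + 25 + 16
= 181

181


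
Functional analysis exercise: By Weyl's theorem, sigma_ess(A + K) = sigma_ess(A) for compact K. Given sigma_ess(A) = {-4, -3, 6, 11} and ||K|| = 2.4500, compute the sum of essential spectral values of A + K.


By Weyl's theorem, the essential spectrum is invariant under compact perturbations.
sigma_ess(A + K) = sigma_ess(A) = {-4, -3, 6, 11}
Sum = -4 + -3 + 6 + 11 = 10

10


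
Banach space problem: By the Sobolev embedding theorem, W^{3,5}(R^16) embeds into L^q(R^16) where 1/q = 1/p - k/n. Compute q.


Using the Sobolev embedding formula: 1/q = 1/p - k/n
1/q = 1/5 - 3/16 = 1/80
q = 1/(1/80) = 80

80.0000


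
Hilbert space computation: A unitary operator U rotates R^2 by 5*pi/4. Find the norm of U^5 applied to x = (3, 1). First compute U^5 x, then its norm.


U is a rotation by theta = 5*pi/4
U^5 = rotation by 5*theta = 25*pi/4 = 1*pi/4 (mod 2*pi)
cos(1*pi/4) = 0.7071, sin(1*pi/4) = 0.7071
U^5 x = (0.7071 * 3 - 0.7071 * 1, 0.7071 * 3 + 0.7071 * 1)
= (1.4142, 2.8284)
||U^5 x|| = sqrt(1.4142^2 + 2.8284^2) = sqrt(10.0000) = 3.1623

3.1623


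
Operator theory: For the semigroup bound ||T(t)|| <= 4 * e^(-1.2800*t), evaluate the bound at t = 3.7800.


||T(3.7800)|| <= 4 * exp(-1.2800 * 3.7800)
= 4 * exp(-4.8384)
= 4 * 0.0079
= 0.0317

0.0317


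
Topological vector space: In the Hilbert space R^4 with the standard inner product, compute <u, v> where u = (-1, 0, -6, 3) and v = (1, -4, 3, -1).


Computing the standard inner product <u, v> = sum u_i * v_i
= -1*1 + 0*-4 + -6*3 + 3*-1
= -1 + 0 + -18 + -3
= -22

-22


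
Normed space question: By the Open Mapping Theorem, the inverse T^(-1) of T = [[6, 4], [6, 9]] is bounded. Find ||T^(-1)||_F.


det(T) = 6*9 - 4*6 = 30
T^(-1) = (1/30) * [[9, -4], [-6, 6]] = [[0.3000, -0.1333], [-0.2000, 0.2000]]
||T^(-1)||_F^2 = 0.3000^2 + (-0.1333)^2 + (-0.2000)^2 + 0.2000^2 = 0.1878
||T^(-1)||_F = sqrt(0.1878) = 0.4333

0.4333


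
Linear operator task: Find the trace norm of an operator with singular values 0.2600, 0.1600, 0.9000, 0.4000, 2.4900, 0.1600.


The nuclear norm is the sum of all singular values.
||T||_1 = 0.2600 + 0.1600 + 0.9000 + 0.4000 + 2.4900 + 0.1600
= 4.3700

4.3700


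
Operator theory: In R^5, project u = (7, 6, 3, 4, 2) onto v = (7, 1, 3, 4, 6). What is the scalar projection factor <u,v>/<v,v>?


Computing <u,v> = 7*7 + 6*1 + 3*3 + 4*4 + 2*6 = 92
Computing <v,v> = 7^2 + 1^2 + 3^2 + 4^2 + 6^2 = 111
Projection coefficient = 92/111 = 0.8288

0.8288


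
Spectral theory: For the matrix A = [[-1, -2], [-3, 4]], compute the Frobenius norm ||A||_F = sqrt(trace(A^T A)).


||A||_F^2 = sum a_ij^2
= (-1)^2 + (-2)^2 + (-3)^2 + 4^2
= 1 + 4 + 9 + 16 = 30
||A||_F = sqrt(30) = 5.4772

5.4772


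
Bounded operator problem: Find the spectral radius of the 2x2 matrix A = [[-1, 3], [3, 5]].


For a 2x2 matrix, eigenvalues satisfy lambda^2 - (trace)*lambda + det = 0
trace = -1 + 5 = 4
det = -1*5 - 3*3 = -14
discriminant = 4^2 - 4*(-14) = 72
spectral radius = max |eigenvalue| = 6.2426

6.2426


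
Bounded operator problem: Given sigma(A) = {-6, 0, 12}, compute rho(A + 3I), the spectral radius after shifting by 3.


Spectrum of A + 3I = {-3, 3, 15}
Spectral radius = max |lambda| over the shifted spectrum
= max(3, 3, 15) = 15

15


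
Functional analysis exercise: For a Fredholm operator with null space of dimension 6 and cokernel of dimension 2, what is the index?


The Fredholm index is defined as ind(T) = dim(ker T) - dim(coker T)
= 6 - 2
= 4

4


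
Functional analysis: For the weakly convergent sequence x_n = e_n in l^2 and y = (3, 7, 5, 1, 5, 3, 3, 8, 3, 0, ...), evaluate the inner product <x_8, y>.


x_8 = e_8 is the standard basis vector with 1 in position 8.
<x_8, y> = y_8 = 8
As n -> infinity, <x_n, y> -> 0, confirming weak convergence of (x_n) to 0.

8


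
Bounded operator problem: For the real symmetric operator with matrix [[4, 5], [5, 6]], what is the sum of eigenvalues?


For a self-adjoint (symmetric) matrix, the eigenvalues are real.
The sum of eigenvalues equals the trace of the matrix.
trace = 4 + 6 = 10

10


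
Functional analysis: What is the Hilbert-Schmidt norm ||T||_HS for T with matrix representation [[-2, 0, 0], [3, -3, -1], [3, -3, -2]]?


The Hilbert-Schmidt norm is sqrt(sum of squares of all entries).
Sum of squares = (-2)^2 + 0^2 + 0^2 + 3^2 + (-3)^2 + (-1)^2 + 3^2 + (-3)^2 + (-2)^2
= 4 + 0 + 0 + 9 + 9 + 1 + 9 + 9 + 4 = 45
||T||_HS = sqrt(45) = 6.7082

6.7082


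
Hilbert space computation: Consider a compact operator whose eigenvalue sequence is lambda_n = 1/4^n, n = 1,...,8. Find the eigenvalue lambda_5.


The eigenvalue formula gives lambda_5 = 1/4^5
= 1/1024
= 9.7656e-04

9.7656e-04


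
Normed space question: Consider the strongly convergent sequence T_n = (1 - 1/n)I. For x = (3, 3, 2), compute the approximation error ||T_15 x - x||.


T_15 x - x = (1 - 1/15)x - x = -x/15
||x|| = sqrt(22) = 4.6904
||T_15 x - x|| = ||x||/15 = 4.6904/15 = 0.3127

0.3127


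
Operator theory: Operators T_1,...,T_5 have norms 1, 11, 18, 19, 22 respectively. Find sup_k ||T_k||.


By the Uniform Boundedness Principle, the supremum of norms is finite.
sup_k ||T_k|| = max(1, 11, 18, 19, 22) = 22

22


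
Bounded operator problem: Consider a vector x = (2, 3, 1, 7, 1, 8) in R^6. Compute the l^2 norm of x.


The l^2 norm = (sum |x_i|^2)^(1/2)
Sum of 2th powers = 4 + 9 + 1 + 49 + 1 + 64 = 128
||x||_2 = (128)^(1/2) = 11.3137

11.3137


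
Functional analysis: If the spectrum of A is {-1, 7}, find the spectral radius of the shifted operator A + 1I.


Spectrum of A + 1I = {0, 8}
Spectral radius = max |lambda| over the shifted spectrum
= max(0, 8) = 8

8


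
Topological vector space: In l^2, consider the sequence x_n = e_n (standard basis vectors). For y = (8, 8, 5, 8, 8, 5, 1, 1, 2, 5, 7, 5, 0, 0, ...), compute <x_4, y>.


x_4 = e_4 is the standard basis vector with 1 in position 4.
<x_4, y> = y_4 = 8
As n -> infinity, <x_n, y> -> 0, confirming weak convergence of (x_n) to 0.

8


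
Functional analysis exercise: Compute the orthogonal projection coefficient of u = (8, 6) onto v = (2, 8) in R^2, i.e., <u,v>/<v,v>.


Computing <u,v> = 8*2 + 6*8 = 64
Computing <v,v> = 2^2 + 8^2 = 68
Projection coefficient = 64/68 = 0.9412

0.9412


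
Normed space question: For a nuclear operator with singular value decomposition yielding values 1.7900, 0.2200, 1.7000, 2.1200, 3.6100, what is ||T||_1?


The nuclear norm is the sum of all singular values.
||T||_1 = 1.7900 + 0.2200 + 1.7000 + 2.1200 + 3.6100
= 9.4400

9.4400


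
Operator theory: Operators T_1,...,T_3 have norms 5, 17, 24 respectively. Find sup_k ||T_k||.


By the Uniform Boundedness Principle, the supremum of norms is finite.
sup_k ||T_k|| = max(5, 17, 24) = 24

24


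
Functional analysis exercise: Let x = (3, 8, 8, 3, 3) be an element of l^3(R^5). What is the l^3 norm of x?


The l^3 norm = (sum |x_i|^3)^(1/3)
Sum of 3th powers = 27 + 512 + 512 + 27 + 27 = 1105
||x||_3 = (1105)^(1/3) = 10.3384

10.3384


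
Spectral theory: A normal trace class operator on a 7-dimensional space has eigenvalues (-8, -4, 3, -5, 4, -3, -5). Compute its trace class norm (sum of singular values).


For a normal operator, singular values equal |eigenvalues|.
Trace norm = sum |lambda_i| = 8 + 4 + 3 + 5 + 4 + 3 + 5
= 32

32


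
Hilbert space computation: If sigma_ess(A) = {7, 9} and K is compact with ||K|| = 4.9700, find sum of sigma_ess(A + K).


By Weyl's theorem, the essential spectrum is invariant under compact perturbations.
sigma_ess(A + K) = sigma_ess(A) = {7, 9}
Sum = 7 + 9 = 16

16


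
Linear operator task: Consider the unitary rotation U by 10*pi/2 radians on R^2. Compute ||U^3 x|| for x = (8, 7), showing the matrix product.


U is a rotation by theta = 10*pi/2
U^3 = rotation by 3*theta = 30*pi/2 = 2*pi/2 (mod 2*pi)
cos(2*pi/2) = -1.0000, sin(2*pi/2) = 0.0000
U^3 x = (-1.0000 * 8 - 0.0000 * 7, 0.0000 * 8 + -1.0000 * 7)
= (-8.0000, -7.0000)
||U^3 x|| = sqrt((-8.0000)^2 + (-7.0000)^2) = sqrt(113.0000) = 10.6301

10.6301


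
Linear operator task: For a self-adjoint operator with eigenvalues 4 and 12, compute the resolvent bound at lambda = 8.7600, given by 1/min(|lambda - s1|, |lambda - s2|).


dist(8.7600, {4, 12}) = min(|8.7600 - 4|, |8.7600 - 12|)
= min(4.7600, 3.2400) = 3.2400
Resolvent bound = 1/3.2400 = 0.3086

0.3086


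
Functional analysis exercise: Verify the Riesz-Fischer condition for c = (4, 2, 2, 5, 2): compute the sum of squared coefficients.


sum |c_n|^2 = 4^2 + 2^2 + 2^2 + 5^2 + 2^2
= 16 + 4 + 4 + 25 + 4
= 53

53


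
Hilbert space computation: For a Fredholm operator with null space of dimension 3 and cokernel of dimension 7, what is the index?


The Fredholm index is defined as ind(T) = dim(ker T) - dim(coker T)
= 3 - 7
= -4

-4


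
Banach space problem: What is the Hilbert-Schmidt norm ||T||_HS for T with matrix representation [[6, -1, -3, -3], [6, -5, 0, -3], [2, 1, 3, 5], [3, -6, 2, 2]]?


The Hilbert-Schmidt norm is sqrt(sum of squares of all entries).
Sum of squares = 6^2 + (-1)^2 + (-3)^2 + (-3)^2 + 6^2 + (-5)^2 + 0^2 + (-3)^2 + 2^2 + 1^2 + 3^2 + 5^2 + 3^2 + (-6)^2 + 2^2 + 2^2
= 36 + 1 + 9 + 9 + 36 + 25 + 0 + 9 + 4 + 1 + 9 + 25 + 9 + 36 + 4 + 4 = 217
||T||_HS = sqrt(217) = 14.7309

14.7309


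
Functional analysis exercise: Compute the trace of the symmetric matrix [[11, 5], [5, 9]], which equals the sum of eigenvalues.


For a self-adjoint (symmetric) matrix, the eigenvalues are real.
The sum of eigenvalues equals the trace of the matrix.
trace = 11 + 9 = 20

20


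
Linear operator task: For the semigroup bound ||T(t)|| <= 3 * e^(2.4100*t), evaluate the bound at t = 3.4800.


||T(3.4800)|| <= 3 * exp(2.4100 * 3.4800)
= 3 * exp(8.3868)
= 3 * 4388.7512
= 13166.2536

13166.2536


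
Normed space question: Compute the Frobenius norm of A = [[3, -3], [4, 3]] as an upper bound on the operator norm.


||A||_F^2 = sum a_ij^2
= 3^2 + (-3)^2 + 4^2 + 3^2
= 9 + 9 + 16 + 9 = 43
||A||_F = sqrt(43) = 6.5574

6.5574


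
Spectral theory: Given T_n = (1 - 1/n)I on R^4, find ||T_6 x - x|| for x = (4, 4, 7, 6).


T_6 x - x = (1 - 1/6)x - x = -x/6
||x|| = sqrt(117) = 10.8167
||T_6 x - x|| = ||x||/6 = 10.8167/6 = 1.8028

1.8028


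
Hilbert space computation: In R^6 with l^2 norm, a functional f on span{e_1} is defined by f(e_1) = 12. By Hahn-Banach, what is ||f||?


The norm of f is given by ||f|| = sup_{||x||=1} |f(x)|.
On span{e_1}, ||e_1|| = 1, so ||f|| = |f(e_1)| / ||e_1||
= |12| / 1 = 12.0000

12.0000


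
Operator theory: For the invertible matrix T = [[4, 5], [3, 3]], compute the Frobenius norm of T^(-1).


det(T) = 4*3 - 5*3 = -3
T^(-1) = (1/-3) * [[3, -5], [-3, 4]] = [[-1.0000, 1.6667], [1.0000, -1.3333]]
||T^(-1)||_F^2 = (-1.0000)^2 + 1.6667^2 + 1.0000^2 + (-1.3333)^2 = 6.5556
||T^(-1)||_F = sqrt(6.5556) = 2.5604

2.5604


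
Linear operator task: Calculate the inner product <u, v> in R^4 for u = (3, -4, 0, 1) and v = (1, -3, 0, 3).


Computing the standard inner product <u, v> = sum u_i * v_i
= 3*1 + -4*-3 + 0*0 + 1*3
= 3 + 12 + 0 + 3
= 18

18


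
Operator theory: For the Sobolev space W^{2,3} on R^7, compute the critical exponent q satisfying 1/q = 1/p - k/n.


Using the Sobolev embedding formula: 1/q = 1/p - k/n
1/q = 1/3 - 2/7 = 1/21
q = 1/(1/21) = 21

21.0000


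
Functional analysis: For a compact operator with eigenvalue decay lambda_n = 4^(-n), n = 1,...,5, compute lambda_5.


The eigenvalue formula gives lambda_5 = 1/4^5
= 1/1024
= 9.7656e-04

9.7656e-04


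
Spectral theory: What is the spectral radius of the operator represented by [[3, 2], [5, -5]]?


For a 2x2 matrix, eigenvalues satisfy lambda^2 - (trace)*lambda + det = 0
trace = 3 + -5 = -2
det = 3*-5 - 2*5 = -25
discriminant = (-2)^2 - 4*(-25) = 104
spectral radius = max |eigenvalue| = 6.0990

6.0990


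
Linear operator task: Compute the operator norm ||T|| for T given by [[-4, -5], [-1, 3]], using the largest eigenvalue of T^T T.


A^T A = [[17, 17], [17, 34]]
trace(A^T A) = 51, det(A^T A) = 289
discriminant = 51^2 - 4*289 = 1445
Largest eigenvalue of A^T A = (trace + sqrt(disc))/2 = 44.5066
||T|| = sqrt(44.5066) = 6.6713

6.6713


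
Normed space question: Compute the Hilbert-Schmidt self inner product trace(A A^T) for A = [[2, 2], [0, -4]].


trace(A * A^T) = sum of squares of all entries
= 2^2 + 2^2 + 0^2 + (-4)^2
= 4 + 4 + 0 + 16
= 24

24


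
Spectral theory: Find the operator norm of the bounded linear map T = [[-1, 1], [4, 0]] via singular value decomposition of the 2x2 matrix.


A^T A = [[17, -1], [-1, 1]]
trace(A^T A) = 18, det(A^T A) = 16
discriminant = 18^2 - 4*16 = 260
Largest eigenvalue of A^T A = (trace + sqrt(disc))/2 = 17.0623
||T|| = sqrt(17.0623) = 4.1306

4.1306


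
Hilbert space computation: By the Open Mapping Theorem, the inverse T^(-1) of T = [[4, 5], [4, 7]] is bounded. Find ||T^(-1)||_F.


det(T) = 4*7 - 5*4 = 8
T^(-1) = (1/8) * [[7, -5], [-4, 4]] = [[0.8750, -0.6250], [-0.5000, 0.5000]]
||T^(-1)||_F^2 = 0.8750^2 + (-0.6250)^2 + (-0.5000)^2 + 0.5000^2 = 1.6562
||T^(-1)||_F = sqrt(1.6562) = 1.2870

1.2870


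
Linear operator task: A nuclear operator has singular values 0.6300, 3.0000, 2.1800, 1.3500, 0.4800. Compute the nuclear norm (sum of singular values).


The nuclear norm is the sum of all singular values.
||T||_1 = 0.6300 + 3.0000 + 2.1800 + 1.3500 + 0.4800
= 7.6400

7.6400


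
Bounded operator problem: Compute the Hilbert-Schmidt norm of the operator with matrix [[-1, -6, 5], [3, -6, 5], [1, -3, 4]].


The Hilbert-Schmidt norm is sqrt(sum of squares of all entries).
Sum of squares = (-1)^2 + (-6)^2 + 5^2 + 3^2 + (-6)^2 + 5^2 + 1^2 + (-3)^2 + 4^2
= 1 + 36 + 25 + 9 + 36 + 25 + 1 + 9 + 16 = 158
||T||_HS = sqrt(158) = 12.5698

12.5698


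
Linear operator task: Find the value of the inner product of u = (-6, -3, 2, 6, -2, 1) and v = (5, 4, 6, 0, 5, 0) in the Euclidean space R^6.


Computing the standard inner product <u, v> = sum u_i * v_i
= -6*5 + -3*4 + 2*6 + 6*0 + -2*5 + 1*0
= -30 + -12 + 12 + 0 + -10 + 0
= -40

-40


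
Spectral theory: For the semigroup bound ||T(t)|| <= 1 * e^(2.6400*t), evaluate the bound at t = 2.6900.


||T(2.6900)|| <= 1 * exp(2.6400 * 2.6900)
= 1 * exp(7.1016)
= 1 * 1213.9078
= 1213.9078

1213.9078


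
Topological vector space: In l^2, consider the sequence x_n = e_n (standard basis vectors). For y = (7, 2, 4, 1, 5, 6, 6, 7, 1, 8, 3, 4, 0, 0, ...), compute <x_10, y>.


x_10 = e_10 is the standard basis vector with 1 in position 10.
<x_10, y> = y_10 = 8
As n -> infinity, <x_n, y> -> 0, confirming weak convergence of (x_n) to 0.

8


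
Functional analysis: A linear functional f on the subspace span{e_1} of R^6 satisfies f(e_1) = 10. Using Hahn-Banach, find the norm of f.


The norm of f is given by ||f|| = sup_{||x||=1} |f(x)|.
On span{e_1}, ||e_1|| = 1, so ||f|| = |f(e_1)| / ||e_1||
= |10| / 1 = 10.0000

10.0000


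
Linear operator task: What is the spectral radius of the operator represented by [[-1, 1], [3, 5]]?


For a 2x2 matrix, eigenvalues satisfy lambda^2 - (trace)*lambda + det = 0
trace = -1 + 5 = 4
det = -1*5 - 1*3 = -8
discriminant = 4^2 - 4*(-8) = 48
spectral radius = max |eigenvalue| = 5.4641

5.4641


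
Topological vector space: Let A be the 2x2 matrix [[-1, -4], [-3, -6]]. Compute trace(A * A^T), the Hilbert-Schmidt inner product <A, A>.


trace(A * A^T) = sum of squares of all entries
= (-1)^2 + (-4)^2 + (-3)^2 + (-6)^2
= 1 + 16 + 9 + 36
= 62

62


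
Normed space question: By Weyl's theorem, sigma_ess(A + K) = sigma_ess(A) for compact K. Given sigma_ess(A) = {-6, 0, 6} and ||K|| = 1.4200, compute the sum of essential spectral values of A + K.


By Weyl's theorem, the essential spectrum is invariant under compact perturbations.
sigma_ess(A + K) = sigma_ess(A) = {-6, 0, 6}
Sum = -6 + 0 + 6 = 0

0


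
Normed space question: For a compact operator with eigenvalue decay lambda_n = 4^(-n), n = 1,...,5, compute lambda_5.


The eigenvalue formula gives lambda_5 = 1/4^5
= 1/1024
= 9.7656e-04

9.7656e-04


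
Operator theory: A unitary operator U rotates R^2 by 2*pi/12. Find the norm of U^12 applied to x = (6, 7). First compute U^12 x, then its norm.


U is a rotation by theta = 2*pi/12
U^12 = rotation by 12*theta = 24*pi/12 = 0*pi/12 (mod 2*pi)
cos(0*pi/12) = 1.0000, sin(0*pi/12) = 0.0000
U^12 x = (1.0000 * 6 - 0.0000 * 7, 0.0000 * 6 + 1.0000 * 7)
= (6.0000, 7.0000)
||U^12 x|| = sqrt(6.0000^2 + 7.0000^2) = sqrt(85.0000) = 9.2195

9.2195


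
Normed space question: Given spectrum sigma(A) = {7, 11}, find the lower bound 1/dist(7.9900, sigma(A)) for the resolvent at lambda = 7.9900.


dist(7.9900, {7, 11}) = min(|7.9900 - 7|, |7.9900 - 11|)
= min(0.9900, 3.0100) = 0.9900
Resolvent bound = 1/0.9900 = 1.0101

1.0101


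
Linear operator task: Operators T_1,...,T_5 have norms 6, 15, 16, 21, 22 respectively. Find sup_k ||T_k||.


By the Uniform Boundedness Principle, the supremum of norms is finite.
sup_k ||T_k|| = max(6, 15, 16, 21, 22) = 22

22


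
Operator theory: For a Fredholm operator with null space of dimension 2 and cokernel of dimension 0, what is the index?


The Fredholm index is defined as ind(T) = dim(ker T) - dim(coker T)
= 2 - 0
= 2

2


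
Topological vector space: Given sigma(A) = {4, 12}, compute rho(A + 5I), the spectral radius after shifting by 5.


Spectrum of A + 5I = {9, 17}
Spectral radius = max |lambda| over the shifted spectrum
= max(9, 17) = 17

17


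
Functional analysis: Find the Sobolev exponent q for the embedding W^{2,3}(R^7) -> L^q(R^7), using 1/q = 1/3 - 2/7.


Using the Sobolev embedding formula: 1/q = 1/p - k/n
1/q = 1/3 - 2/7 = 1/21
q = 1/(1/21) = 21

21.0000


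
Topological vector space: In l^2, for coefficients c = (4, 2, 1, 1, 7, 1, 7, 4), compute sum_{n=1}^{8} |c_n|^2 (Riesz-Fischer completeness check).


sum |c_n|^2 = 4^2 + 2^2 + 1^2 + 1^2 + 7^2 + 1^2 + 7^2 + 4^2
= 16 + 4 + 1 + 1 + 49 + 1 + 49 + 16
= 137

137


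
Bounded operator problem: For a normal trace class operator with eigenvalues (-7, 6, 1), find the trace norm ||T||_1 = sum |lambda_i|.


For a normal operator, singular values equal |eigenvalues|.
Trace norm = sum |lambda_i| = 7 + 6 + 1
= 14

14


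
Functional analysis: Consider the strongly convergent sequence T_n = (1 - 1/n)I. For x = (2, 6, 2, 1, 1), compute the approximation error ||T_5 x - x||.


T_5 x - x = (1 - 1/5)x - x = -x/5
||x|| = sqrt(46) = 6.7823
||T_5 x - x|| = ||x||/5 = 6.7823/5 = 1.3565

1.3565


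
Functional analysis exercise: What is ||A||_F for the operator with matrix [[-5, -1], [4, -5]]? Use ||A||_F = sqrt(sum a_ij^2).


||A||_F^2 = sum a_ij^2
= (-5)^2 + (-1)^2 + 4^2 + (-5)^2
= 25 + 1 + 16 + 25 = 67
||A||_F = sqrt(67) = 8.1854

8.1854


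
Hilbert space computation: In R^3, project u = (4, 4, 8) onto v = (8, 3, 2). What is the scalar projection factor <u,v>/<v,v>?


Computing <u,v> = 4*8 + 4*3 + 8*2 = 60
Computing <v,v> = 8^2 + 3^2 + 2^2 = 77
Projection coefficient = 60/77 = 0.7792

0.7792


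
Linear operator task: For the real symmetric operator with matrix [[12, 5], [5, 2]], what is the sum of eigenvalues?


For a self-adjoint (symmetric) matrix, the eigenvalues are real.
The sum of eigenvalues equals the trace of the matrix.
trace = 12 + 2 = 14

14


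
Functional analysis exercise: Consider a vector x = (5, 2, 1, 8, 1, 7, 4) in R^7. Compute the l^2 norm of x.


The l^2 norm = (sum |x_i|^2)^(1/2)
Sum of 2th powers = 25 + 4 + 1 + 64 + 1 + 49 + 16 = 160
||x||_2 = (160)^(1/2) = 12.6491

12.6491


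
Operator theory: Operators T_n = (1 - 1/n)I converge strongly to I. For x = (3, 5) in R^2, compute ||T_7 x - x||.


T_7 x - x = (1 - 1/7)x - x = -x/7
||x|| = sqrt(34) = 5.8310
||T_7 x - x|| = ||x||/7 = 5.8310/7 = 0.8330

0.8330


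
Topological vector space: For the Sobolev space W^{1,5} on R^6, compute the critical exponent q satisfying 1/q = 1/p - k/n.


Using the Sobolev embedding formula: 1/q = 1/p - k/n
1/q = 1/5 - 1/6 = 1/30
q = 1/(1/30) = 30

30.0000


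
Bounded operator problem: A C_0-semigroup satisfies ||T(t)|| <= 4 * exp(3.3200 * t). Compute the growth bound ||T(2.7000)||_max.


||T(2.7000)|| <= 4 * exp(3.3200 * 2.7000)
= 4 * exp(8.9640)
= 4 * 7816.5613
= 31266.2450

31266.2450


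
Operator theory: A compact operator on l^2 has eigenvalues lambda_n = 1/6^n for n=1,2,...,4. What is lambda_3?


The eigenvalue formula gives lambda_3 = 1/6^3
= 1/216
= 0.0046

0.0046


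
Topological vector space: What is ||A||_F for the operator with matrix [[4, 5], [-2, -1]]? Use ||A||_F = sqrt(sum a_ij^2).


||A||_F^2 = sum a_ij^2
= 4^2 + 5^2 + (-2)^2 + (-1)^2
= 16 + 25 + 4 + 1 = 46
||A||_F = sqrt(46) = 6.7823

6.7823


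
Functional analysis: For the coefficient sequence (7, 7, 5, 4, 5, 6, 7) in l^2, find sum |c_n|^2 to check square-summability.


sum |c_n|^2 = 7^2 + 7^2 + 5^2 + 4^2 + 5^2 + 6^2 + 7^2
= 49 + 49 + 25 + 16 + 25 + 36 + 49
= 249

249


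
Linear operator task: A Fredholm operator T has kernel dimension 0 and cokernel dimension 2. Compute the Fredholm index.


The Fredholm index is defined as ind(T) = dim(ker T) - dim(coker T)
= 0 - 2
= -2

-2


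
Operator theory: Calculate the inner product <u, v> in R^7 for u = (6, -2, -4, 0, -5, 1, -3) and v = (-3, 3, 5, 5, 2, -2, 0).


Computing the standard inner product <u, v> = sum u_i * v_i
= 6*-3 + -2*3 + -4*5 + 0*5 + -5*2 + 1*-2 + -3*0
= -18 + -6 + -20 + 0 + -10 + -2 + 0
= -56

-56


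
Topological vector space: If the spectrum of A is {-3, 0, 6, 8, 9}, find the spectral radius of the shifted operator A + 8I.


Spectrum of A + 8I = {5, 8, 14, 16, 17}
Spectral radius = max |lambda| over the shifted spectrum
= max(5, 8, 14, 16, 17) = 17

17


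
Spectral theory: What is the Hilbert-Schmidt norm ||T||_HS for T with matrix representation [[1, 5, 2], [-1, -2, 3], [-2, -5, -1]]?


The Hilbert-Schmidt norm is sqrt(sum of squares of all entries).
Sum of squares = 1^2 + 5^2 + 2^2 + (-1)^2 + (-2)^2 + 3^2 + (-2)^2 + (-5)^2 + (-1)^2
= 1 + 25 + 4 + 1 + 4 + 9 + 4 + 25 + 1 = 74
||T||_HS = sqrt(74) = 8.6023

8.6023


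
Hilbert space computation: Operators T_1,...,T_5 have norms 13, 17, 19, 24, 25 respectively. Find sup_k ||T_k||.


By the Uniform Boundedness Principle, the supremum of norms is finite.
sup_k ||T_k|| = max(13, 17, 19, 24, 25) = 25

25


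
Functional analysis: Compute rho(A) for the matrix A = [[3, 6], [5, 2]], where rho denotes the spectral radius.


For a 2x2 matrix, eigenvalues satisfy lambda^2 - (trace)*lambda + det = 0
trace = 3 + 2 = 5
det = 3*2 - 6*5 = -24
discriminant = 5^2 - 4*(-24) = 121
spectral radius = max |eigenvalue| = 8.0000

8.0000


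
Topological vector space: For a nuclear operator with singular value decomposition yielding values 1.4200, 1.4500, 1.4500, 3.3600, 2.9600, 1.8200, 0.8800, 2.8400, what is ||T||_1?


The nuclear norm is the sum of all singular values.
||T||_1 = 1.4200 + 1.4500 + 1.4500 + 3.3600 + 2.9600 + 1.8200 + 0.8800 + 2.8400
= 16.1800

16.1800


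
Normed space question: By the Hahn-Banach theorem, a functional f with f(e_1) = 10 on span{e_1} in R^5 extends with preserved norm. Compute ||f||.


The norm of f is given by ||f|| = sup_{||x||=1} |f(x)|.
On span{e_1}, ||e_1|| = 1, so ||f|| = |f(e_1)| / ||e_1||
= |10| / 1 = 10.0000

10.0000


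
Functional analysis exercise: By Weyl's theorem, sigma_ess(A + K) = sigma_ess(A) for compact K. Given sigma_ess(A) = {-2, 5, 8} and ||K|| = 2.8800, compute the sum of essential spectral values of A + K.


By Weyl's theorem, the essential spectrum is invariant under compact perturbations.
sigma_ess(A + K) = sigma_ess(A) = {-2, 5, 8}
Sum = -2 + 5 + 8 = 11

11


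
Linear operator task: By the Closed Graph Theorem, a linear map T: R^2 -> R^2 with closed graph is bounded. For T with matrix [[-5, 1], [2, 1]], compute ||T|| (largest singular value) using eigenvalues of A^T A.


A^T A = [[29, -3], [-3, 2]]
trace(A^T A) = 31, det(A^T A) = 49
discriminant = 31^2 - 4*49 = 765
Largest eigenvalue of A^T A = (trace + sqrt(disc))/2 = 29.3293
||T|| = sqrt(29.3293) = 5.4157

5.4157


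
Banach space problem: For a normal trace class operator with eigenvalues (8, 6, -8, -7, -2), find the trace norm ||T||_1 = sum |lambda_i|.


For a normal operator, singular values equal |eigenvalues|.
Trace norm = sum |lambda_i| = 8 + 6 + 8 + 7 + 2
= 31

31


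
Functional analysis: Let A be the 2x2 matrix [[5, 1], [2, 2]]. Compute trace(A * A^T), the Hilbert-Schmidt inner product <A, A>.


trace(A * A^T) = sum of squares of all entries
= 5^2 + 1^2 + 2^2 + 2^2
= 25 + 1 + 4 + 4
= 34

34


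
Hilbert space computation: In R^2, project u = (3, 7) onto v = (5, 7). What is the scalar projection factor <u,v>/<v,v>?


Computing <u,v> = 3*5 + 7*7 = 64
Computing <v,v> = 5^2 + 7^2 = 74
Projection coefficient = 64/74 = 0.8649

0.8649


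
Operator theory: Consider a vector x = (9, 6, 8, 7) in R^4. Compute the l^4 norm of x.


The l^4 norm = (sum |x_i|^4)^(1/4)
Sum of 4th powers = 6561 + 1296 + 4096 + 2401 = 14354
||x||_4 = (14354)^(1/4) = 10.9457

10.9457


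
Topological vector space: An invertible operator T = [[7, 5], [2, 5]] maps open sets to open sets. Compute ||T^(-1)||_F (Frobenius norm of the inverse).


det(T) = 7*5 - 5*2 = 25
T^(-1) = (1/25) * [[5, -5], [-2, 7]] = [[0.2000, -0.2000], [-0.0800, 0.2800]]
||T^(-1)||_F^2 = 0.2000^2 + (-0.2000)^2 + (-0.0800)^2 + 0.2800^2 = 0.1648
||T^(-1)||_F = sqrt(0.1648) = 0.4060

0.4060


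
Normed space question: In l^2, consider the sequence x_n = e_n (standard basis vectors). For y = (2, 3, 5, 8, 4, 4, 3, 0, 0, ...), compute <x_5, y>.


x_5 = e_5 is the standard basis vector with 1 in position 5.
<x_5, y> = y_5 = 4
As n -> infinity, <x_n, y> -> 0, confirming weak convergence of (x_n) to 0.

4


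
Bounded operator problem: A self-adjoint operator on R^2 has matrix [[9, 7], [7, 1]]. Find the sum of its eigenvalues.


For a self-adjoint (symmetric) matrix, the eigenvalues are real.
The sum of eigenvalues equals the trace of the matrix.
trace = 9 + 1 = 10

10


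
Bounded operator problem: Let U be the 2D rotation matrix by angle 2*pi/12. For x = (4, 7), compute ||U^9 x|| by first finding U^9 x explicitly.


U is a rotation by theta = 2*pi/12
U^9 = rotation by 9*theta = 18*pi/12
cos(18*pi/12) = 0.0000, sin(18*pi/12) = -1.0000
U^9 x = (0.0000 * 4 - -1.0000 * 7, -1.0000 * 4 + 0.0000 * 7)
= (7.0000, -4.0000)
||U^9 x|| = sqrt(7.0000^2 + (-4.0000)^2) = sqrt(65.0000) = 8.0623

8.0623


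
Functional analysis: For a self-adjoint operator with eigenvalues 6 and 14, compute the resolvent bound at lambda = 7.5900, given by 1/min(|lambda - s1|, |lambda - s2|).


dist(7.5900, {6, 14}) = min(|7.5900 - 6|, |7.5900 - 14|)
= min(1.5900, 6.4100) = 1.5900
Resolvent bound = 1/1.5900 = 0.6289

0.6289


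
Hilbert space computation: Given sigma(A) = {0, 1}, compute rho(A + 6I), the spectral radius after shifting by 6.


Spectrum of A + 6I = {6, 7}
Spectral radius = max |lambda| over the shifted spectrum
= max(6, 7) = 7

7


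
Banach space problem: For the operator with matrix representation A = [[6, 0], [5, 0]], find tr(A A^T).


trace(A * A^T) = sum of squares of all entries
= 6^2 + 0^2 + 5^2 + 0^2
= 36 + 0 + 25 + 0
= 61

61


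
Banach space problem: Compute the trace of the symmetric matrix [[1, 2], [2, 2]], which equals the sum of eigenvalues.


For a self-adjoint (symmetric) matrix, the eigenvalues are real.
The sum of eigenvalues equals the trace of the matrix.
trace = 1 + 2 = 3

3


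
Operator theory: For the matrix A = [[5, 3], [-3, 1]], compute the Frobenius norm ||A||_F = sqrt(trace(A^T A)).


||A||_F^2 = sum a_ij^2
= 5^2 + 3^2 + (-3)^2 + 1^2
= 25 + 9 + 9 + 1 = 44
||A||_F = sqrt(44) = 6.6332

6.6332


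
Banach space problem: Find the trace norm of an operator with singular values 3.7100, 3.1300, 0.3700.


The nuclear norm is the sum of all singular values.
||T||_1 = 3.7100 + 3.1300 + 0.3700
= 7.2100

7.2100


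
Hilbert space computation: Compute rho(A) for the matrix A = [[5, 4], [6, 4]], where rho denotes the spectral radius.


For a 2x2 matrix, eigenvalues satisfy lambda^2 - (trace)*lambda + det = 0
trace = 5 + 4 = 9
det = 5*4 - 4*6 = -4
discriminant = 9^2 - 4*(-4) = 97
spectral radius = max |eigenvalue| = 9.4244

9.4244


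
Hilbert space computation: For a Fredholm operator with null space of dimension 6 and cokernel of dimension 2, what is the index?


The Fredholm index is defined as ind(T) = dim(ker T) - dim(coker T)
= 6 - 2
= 4

4


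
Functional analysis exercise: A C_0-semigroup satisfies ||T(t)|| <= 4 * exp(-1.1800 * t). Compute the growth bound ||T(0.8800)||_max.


||T(0.8800)|| <= 4 * exp(-1.1800 * 0.8800)
= 4 * exp(-1.0384)
= 4 * 0.3540
= 1.4161

1.4161


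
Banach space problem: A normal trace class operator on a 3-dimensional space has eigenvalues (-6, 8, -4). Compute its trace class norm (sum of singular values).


For a normal operator, singular values equal |eigenvalues|.
Trace norm = sum |lambda_i| = 6 + 8 + 4
= 18

18


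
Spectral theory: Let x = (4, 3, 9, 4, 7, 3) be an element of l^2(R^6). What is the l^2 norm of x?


The l^2 norm = (sum |x_i|^2)^(1/2)
Sum of 2th powers = 16 + 9 + 81 + 16 + 49 + 9 = 180
||x||_2 = (180)^(1/2) = 13.4164

13.4164


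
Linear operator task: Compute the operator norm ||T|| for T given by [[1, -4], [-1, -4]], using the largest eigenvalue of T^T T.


A^T A = [[2, 0], [0, 32]]
trace(A^T A) = 34, det(A^T A) = 64
discriminant = 34^2 - 4*64 = 900
Largest eigenvalue of A^T A = (trace + sqrt(disc))/2 = 32.0000
||T|| = sqrt(32.0000) = 5.6569

5.6569


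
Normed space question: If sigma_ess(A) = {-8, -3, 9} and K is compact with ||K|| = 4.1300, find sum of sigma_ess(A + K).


By Weyl's theorem, the essential spectrum is invariant under compact perturbations.
sigma_ess(A + K) = sigma_ess(A) = {-8, -3, 9}
Sum = -8 + -3 + 9 = -2

-2


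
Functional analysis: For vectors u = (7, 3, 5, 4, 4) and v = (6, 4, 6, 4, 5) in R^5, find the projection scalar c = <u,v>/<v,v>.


Computing <u,v> = 7*6 + 3*4 + 5*6 + 4*4 + 4*5 = 120
Computing <v,v> = 6^2 + 4^2 + 6^2 + 4^2 + 5^2 = 129
Projection coefficient = 120/129 = 0.9302

0.9302


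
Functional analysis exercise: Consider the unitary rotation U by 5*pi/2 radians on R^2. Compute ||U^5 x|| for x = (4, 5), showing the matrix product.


U is a rotation by theta = 5*pi/2
U^5 = rotation by 5*theta = 25*pi/2 = 1*pi/2 (mod 2*pi)
cos(1*pi/2) = 0.0000, sin(1*pi/2) = 1.0000
U^5 x = (0.0000 * 4 - 1.0000 * 5, 1.0000 * 4 + 0.0000 * 5)
= (-5.0000, 4.0000)
||U^5 x|| = sqrt((-5.0000)^2 + 4.0000^2) = sqrt(41.0000) = 6.4031

6.4031


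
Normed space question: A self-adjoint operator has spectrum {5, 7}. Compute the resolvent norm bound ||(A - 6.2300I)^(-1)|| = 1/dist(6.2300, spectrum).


dist(6.2300, {5, 7}) = min(|6.2300 - 5|, |6.2300 - 7|)
= min(1.2300, 0.7700) = 0.7700
Resolvent bound = 1/0.7700 = 1.2987

1.2987


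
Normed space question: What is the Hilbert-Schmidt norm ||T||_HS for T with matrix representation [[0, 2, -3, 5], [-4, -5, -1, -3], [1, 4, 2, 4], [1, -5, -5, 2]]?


The Hilbert-Schmidt norm is sqrt(sum of squares of all entries).
Sum of squares = 0^2 + 2^2 + (-3)^2 + 5^2 + (-4)^2 + (-5)^2 + (-1)^2 + (-3)^2 + 1^2 + 4^2 + 2^2 + 4^2 + 1^2 + (-5)^2 + (-5)^2 + 2^2
= 0 + 4 + 9 + 25 + 16 + 25 + 1 + 9 + 1 + 16 + 4 + 16 + 1 + 25 + 25 + 4 = 181
||T||_HS = sqrt(181) = 13.4536

13.4536


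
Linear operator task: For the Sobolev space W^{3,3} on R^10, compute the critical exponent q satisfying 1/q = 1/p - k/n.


Using the Sobolev embedding formula: 1/q = 1/p - k/n
1/q = 1/3 - 3/10 = 1/30
q = 1/(1/30) = 30

30.0000


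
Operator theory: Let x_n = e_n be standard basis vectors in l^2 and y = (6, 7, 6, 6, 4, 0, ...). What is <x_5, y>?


x_5 = e_5 is the standard basis vector with 1 in position 5.
<x_5, y> = y_5 = 4
As n -> infinity, <x_n, y> -> 0, confirming weak convergence of (x_n) to 0.

4


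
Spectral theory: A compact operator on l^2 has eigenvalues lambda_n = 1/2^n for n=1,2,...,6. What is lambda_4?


The eigenvalue formula gives lambda_4 = 1/2^4
= 1/16
= 0.0625

0.0625


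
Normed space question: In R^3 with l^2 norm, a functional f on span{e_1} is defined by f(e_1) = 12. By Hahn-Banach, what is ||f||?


The norm of f is given by ||f|| = sup_{||x||=1} |f(x)|.
On span{e_1}, ||e_1|| = 1, so ||f|| = |f(e_1)| / ||e_1||
= |12| / 1 = 12.0000

12.0000


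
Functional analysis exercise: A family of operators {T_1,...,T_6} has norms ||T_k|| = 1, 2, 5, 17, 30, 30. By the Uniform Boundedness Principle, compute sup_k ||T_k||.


By the Uniform Boundedness Principle, the supremum of norms is finite.
sup_k ||T_k|| = max(1, 2, 5, 17, 30, 30) = 30

30


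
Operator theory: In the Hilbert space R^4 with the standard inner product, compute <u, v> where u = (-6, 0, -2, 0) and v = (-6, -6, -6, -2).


Computing the standard inner product <u, v> = sum u_i * v_i
= -6*-6 + 0*-6 + -2*-6 + 0*-2
= 36 + 0 + 12 + 0
= 48

48


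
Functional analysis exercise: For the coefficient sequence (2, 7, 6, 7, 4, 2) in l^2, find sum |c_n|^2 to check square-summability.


sum |c_n|^2 = 2^2 + 7^2 + 6^2 + 7^2 + 4^2 + 2^2
= 4 + 49 + 36 + 49 + 16 + 4
= 158

158


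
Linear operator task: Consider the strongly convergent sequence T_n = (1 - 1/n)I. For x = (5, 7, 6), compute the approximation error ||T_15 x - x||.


T_15 x - x = (1 - 1/15)x - x = -x/15
||x|| = sqrt(110) = 10.4881
||T_15 x - x|| = ||x||/15 = 10.4881/15 = 0.6992

0.6992


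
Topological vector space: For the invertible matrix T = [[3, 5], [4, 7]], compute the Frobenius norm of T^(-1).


det(T) = 3*7 - 5*4 = 1
T^(-1) = (1/1) * [[7, -5], [-4, 3]] = [[7.0000, -5.0000], [-4.0000, 3.0000]]
||T^(-1)||_F^2 = 7.0000^2 + (-5.0000)^2 + (-4.0000)^2 + 3.0000^2 = 99.0000
||T^(-1)||_F = sqrt(99.0000) = 9.9499

9.9499


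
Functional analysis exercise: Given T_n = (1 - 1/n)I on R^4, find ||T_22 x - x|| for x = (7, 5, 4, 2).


T_22 x - x = (1 - 1/22)x - x = -x/22
||x|| = sqrt(94) = 9.6954
||T_22 x - x|| = ||x||/22 = 9.6954/22 = 0.4407

0.4407


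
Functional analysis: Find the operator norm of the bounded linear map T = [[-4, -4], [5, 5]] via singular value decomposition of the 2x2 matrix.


A^T A = [[41, 41], [41, 41]]
trace(A^T A) = 82, det(A^T A) = 0
discriminant = 82^2 - 4*0 = 6724
Largest eigenvalue of A^T A = (trace + sqrt(disc))/2 = 82.0000
||T|| = sqrt(82.0000) = 9.0554

9.0554
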